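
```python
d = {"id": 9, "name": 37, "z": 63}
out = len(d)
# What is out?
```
Trace:
  d={'id': 9, 'name': 37, 'z': 63}
  d={'id': 9, 'name': 37, 'z': 63}, out=3

Final answer: 3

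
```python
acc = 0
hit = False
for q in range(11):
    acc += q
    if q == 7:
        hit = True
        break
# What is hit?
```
Trace:
  acc=0
  acc=0, hit=False
  acc=0, hit=False, q=0
  acc=1, hit=False, q=1
  acc=3, hit=False, q=2
  acc=6, hit=False, q=3
  acc=10, hit=False, q=4
  acc=15, hit=False, q=5
  acc=21, hit=False, q=6
  acc=28, hit=True, q=7

Final answer: True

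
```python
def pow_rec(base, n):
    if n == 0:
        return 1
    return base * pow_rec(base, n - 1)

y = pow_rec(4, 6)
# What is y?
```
Call trace:
pow_rec(base=4, n=6)
  pow_rec(base=4, n=5)
    pow_rec(base=4, n=4)
      pow_rec(base=4, n=3)
        pow_rec(base=4, n=2)
          pow_rec(base=4, n=1)
            pow_rec(base=4, n=0)
            -> return 1
          -> return 4
        -> return 16
      -> return 64
    -> return 256
  -> return 1024
-> return 4096

Final answer: 4096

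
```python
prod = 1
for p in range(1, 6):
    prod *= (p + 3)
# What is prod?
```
Trace:
  prod=1
  prod=4, p=1
  prod=20, p=2
  prod=120, p=3
  prod=840, p=4
  prod=6720, p=5

Final answer: 6720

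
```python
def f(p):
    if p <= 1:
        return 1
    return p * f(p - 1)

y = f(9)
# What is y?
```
Call trace:
f(p=9)
  f(p=8)
    f(p=7)
      f(p=6)
        f(p=5)
          f(p=4)
            f(p=3)
              f(p=2)
                f(p=1)
                -> return 1
              -> return 2
            -> return 6
          -> return 24
        -> return 120
      -> return 720
    -> return 5040
  -> return 40320
-> return 362880

Final answer: 362880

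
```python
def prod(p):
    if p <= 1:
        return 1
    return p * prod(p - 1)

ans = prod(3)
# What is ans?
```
Call trace:
prod(p=3)
  prod(p=2)
    prod(p=1)
    -> return 1
  -> return 2
-> return 6

Final answer: 6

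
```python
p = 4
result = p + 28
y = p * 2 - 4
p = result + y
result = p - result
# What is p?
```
Trace:
  p=4
  p=4, result=32
  p=4, result=32, y=4
  p=36, result=32, y=4
  p=36, result=4, y=4

Final answer: 36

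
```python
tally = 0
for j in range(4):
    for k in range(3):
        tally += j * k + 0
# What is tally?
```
Trace:
  tally=0
  tally=0, j=0, k=0
  tally=0, j=0, k=1
  tally=0, j=0, k=2
  tally=0, j=1, k=0
  tally=1, j=1, k=1
  tally=3, j=1, k=2
  tally=3, j=2, k=0
  tally=5, j=2, k=1
  tally=9, j=2, k=2
  tally=9, j=3, k=0
  tally=12, j=3, k=1
  tally=18, j=3, k=2

Final answer: 18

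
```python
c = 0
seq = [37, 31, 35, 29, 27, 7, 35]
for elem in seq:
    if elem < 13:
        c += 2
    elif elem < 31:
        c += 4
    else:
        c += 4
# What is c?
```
Trace:
  c=0
  c=4, elem=37
  c=8, elem=31
  c=12, elem=35
  c=16, elem=29
  c=20, elem=27
  c=22, elem=7
  c=26, elem=35

Final answer: 26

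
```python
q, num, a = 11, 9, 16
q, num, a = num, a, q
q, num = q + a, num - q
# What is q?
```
Trace:
  q=11, num=9, a=16
  q=9, num=16, a=11
  q=20, num=7, a=11

Final answer: 20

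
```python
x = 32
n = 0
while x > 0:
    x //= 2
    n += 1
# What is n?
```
Trace:
  x=32
  x=32, n=0
  x=16, n=1
  x=8, n=2
  x=4, n=3
  x=2, n=4
  x=1, n=5
  x=0, n=6

Final answer: 6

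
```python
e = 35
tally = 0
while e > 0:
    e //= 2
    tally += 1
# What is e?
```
Trace:
  e=35
  e=35, tally=0
  e=17, tally=1
  e=8, tally=2
  e=4, tally=3
  e=2, tally=4
  e=1, tally=5
  e=0, tally=6

Final answer: 0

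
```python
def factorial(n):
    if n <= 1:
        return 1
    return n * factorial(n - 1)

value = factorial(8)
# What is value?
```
Call trace:
factorial(n=8)
  factorial(n=7)
    factorial(n=6)
      factorial(n=5)
        factorial(n=4)
          factorial(n=3)
            factorial(n=2)
              factorial(n=1)
              -> return 1
            -> return 2
          -> return 6
        -> return 24
      -> return 120
    -> return 720
  -> return 5040
-> return 40320

Final answer: 40320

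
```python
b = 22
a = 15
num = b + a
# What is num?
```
Trace:
  b=22
  b=22, a=15
  b=22, a=15, num=37

Final answer: 37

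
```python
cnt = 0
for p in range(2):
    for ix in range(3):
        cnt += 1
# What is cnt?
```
Trace:
  cnt=0
  cnt=1, p=0, ix=0
  cnt=2, p=0, ix=1
  cnt=3, p=0, ix=2
  cnt=4, p=1, ix=0
  cnt=5, p=1, ix=1
  cnt=6, p=1, ix=2

Final answer: 6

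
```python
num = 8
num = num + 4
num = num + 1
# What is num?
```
Trace:
  num=8
  num=12
  num=13

Final answer: 13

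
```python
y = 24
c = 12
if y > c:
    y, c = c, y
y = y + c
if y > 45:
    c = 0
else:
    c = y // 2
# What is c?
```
Trace:
  y=24
  y=24, c=12
  y=12, c=24
  y=36, c=24
  y=36, c=18

Final answer: 18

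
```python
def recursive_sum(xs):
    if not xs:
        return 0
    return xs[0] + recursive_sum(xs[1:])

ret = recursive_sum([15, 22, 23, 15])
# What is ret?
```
Call trace:
recursive_sum(xs=[15, 22, 23, 15])
  recursive_sum(xs=[22, 23, 15])
    recursive_sum(xs=[23, 15])
      recursive_sum(xs=[15])
        recursive_sum(xs=[])
        -> return 0
      -> return 15
    -> return 38
  -> return 60
-> return 75

Final answer: 75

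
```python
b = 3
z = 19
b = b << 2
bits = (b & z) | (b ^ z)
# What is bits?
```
Trace:
  b=3
  b=3, z=19
  b=12, z=19
  b=12, z=19, bits=31

Final answer: 31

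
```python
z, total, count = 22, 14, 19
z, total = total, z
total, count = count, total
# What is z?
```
Trace:
  z=22, total=14, count=19
  z=14, total=22, count=19
  z=14, total=19, count=22

Final answer: 14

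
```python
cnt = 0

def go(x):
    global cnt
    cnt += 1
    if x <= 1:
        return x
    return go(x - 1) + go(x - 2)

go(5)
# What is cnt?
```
Call trace (a repeated sub-call is expanded the first time; later identical calls just restate its return value):
go(x=5)
  go(x=4)
    go(x=3)
      go(x=2)
        go(x=1)
        -> return 1
        go(x=0)
        -> return 0
      -> return 1
      go(x=1)
      -> return 1
    -> return 2
    go(x=2) -> return 1  (same call as traced above)
  -> return 3
  go(x=3) -> return 2  (same call as traced above)
-> return 5

cnt is incremented once per call, so count the calls in each subtree. Let C(x) = number of calls made by go(x).
C(0) = C(1) = 1 (base case, no recursion); C(x) = 1 + C(x - 1) + C(x - 2) otherwise.
C(2) = 1 + C(1) + C(0) = 1 + 1 + 1 = 3
C(3) = 1 + C(2) + C(1) = 1 + 3 + 1 = 5
C(4) = 1 + C(3) + C(2) = 1 + 5 + 3 = 9
C(5) = 1 + C(4) + C(3) = 1 + 9 + 5 = 15
cnt = C(5) = 15

Final answer: 15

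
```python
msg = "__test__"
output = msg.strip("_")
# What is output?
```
Trace:
  msg='__test__'
  msg='__test__', output='test'

Final answer: 'test'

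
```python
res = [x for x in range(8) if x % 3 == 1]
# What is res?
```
Trace:
  x=0
  x=1
  x=2
  x=3
  x=4
  x=5
  x=6
  x=7
  res=[1, 4, 7]

Final answer: [1, 4, 7]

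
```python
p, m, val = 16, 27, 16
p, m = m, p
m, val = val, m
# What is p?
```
Trace:
  p=16, m=27, val=16
  p=27, m=16, val=16
  p=27, m=16, val=16

Final answer: 27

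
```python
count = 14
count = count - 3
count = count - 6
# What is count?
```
Trace:
  count=14
  count=11
  count=5

Final answer: 5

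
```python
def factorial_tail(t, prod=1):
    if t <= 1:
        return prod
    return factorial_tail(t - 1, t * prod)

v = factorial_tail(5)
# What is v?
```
Call trace:
factorial_tail(t=5, prod=1)
  factorial_tail(t=4, prod=5)
    factorial_tail(t=3, prod=20)
      factorial_tail(t=2, prod=60)
        factorial_tail(t=1, prod=120)
        -> return 120
      -> return 120
    -> return 120
  -> return 120
-> return 120

Final answer: 120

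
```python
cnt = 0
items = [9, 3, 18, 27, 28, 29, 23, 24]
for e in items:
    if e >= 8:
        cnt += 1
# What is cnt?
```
Trace:
  cnt=0
  cnt=1, e=9
  cnt=1, e=3
  cnt=2, e=18
  cnt=3, e=27
  cnt=4, e=28
  cnt=5, e=29
  cnt=6, e=23
  cnt=7, e=24

Final answer: 7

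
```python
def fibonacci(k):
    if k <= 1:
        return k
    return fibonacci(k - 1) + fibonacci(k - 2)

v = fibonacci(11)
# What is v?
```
Call trace (a repeated sub-call is expanded the first time; later identical calls just restate its return value):
fibonacci(k=11)
  fibonacci(k=10)
    fibonacci(k=9)
      fibonacci(k=8)
        fibonacci(k=7)
          fibonacci(k=6)
            fibonacci(k=5)
              fibonacci(k=4)
                fibonacci(k=3)
                  fibonacci(k=2)
                    fibonacci(k=1)
                    -> return 1
                    fibonacci(k=0)
                    -> return 0
                  -> return 1
                  fibonacci(k=1)
                  -> return 1
                -> return 2
                fibonacci(k=2) -> return 1  (same call as traced above)
              -> return 3
              fibonacci(k=3) -> return 2  (same call as traced above)
            -> return 5
            fibonacci(k=4) -> return 3  (same call as traced above)
          -> return 8
          fibonacci(k=5) -> return 5  (same call as traced above)
        -> return 13
        fibonacci(k=6) -> return 8  (same call as traced above)
      -> return 21
      fibonacci(k=7) -> return 13  (same call as traced above)
    -> return 34
    fibonacci(k=8) -> return 21  (same call as traced above)
  -> return 55
  fibonacci(k=9) -> return 34  (same call as traced above)
-> return 89

Final answer: 89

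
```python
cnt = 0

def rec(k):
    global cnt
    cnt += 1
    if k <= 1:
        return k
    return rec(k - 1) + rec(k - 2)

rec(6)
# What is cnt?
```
Call trace (a repeated sub-call is expanded the first time; later identical calls just restate its return value):
rec(k=6)
  rec(k=5)
    rec(k=4)
      rec(k=3)
        rec(k=2)
          rec(k=1)
          -> return 1
          rec(k=0)
          -> return 0
        -> return 1
        rec(k=1)
        -> return 1
      -> return 2
      rec(k=2) -> return 1  (same call as traced above)
    -> return 3
    rec(k=3) -> return 2  (same call as traced above)
  -> return 5
  rec(k=4) -> return 3  (same call as traced above)
-> return 8

cnt is incremented once per call, so count the calls in each subtree. Let C(k) = number of calls made by rec(k).
C(0) = C(1) = 1 (base case, no recursion); C(k) = 1 + C(k - 1) + C(k - 2) otherwise.
C(2) = 1 + C(1) + C(0) = 1 + 1 + 1 = 3
C(3) = 1 + C(2) + C(1) = 1 + 3 + 1 = 5
C(4) = 1 + C(3) + C(2) = 1 + 5 + 3 = 9
C(5) = 1 + C(4) + C(3) = 1 + 9 + 5 = 15
C(6) = 1 + C(5) + C(4) = 1 + 15 + 9 = 25
cnt = C(6) = 25

Final answer: 25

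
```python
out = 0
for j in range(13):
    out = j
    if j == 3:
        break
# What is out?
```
Trace:
  out=0
  out=0, j=0
  out=1, j=1
  out=2, j=2
  out=3, j=3

Final answer: 3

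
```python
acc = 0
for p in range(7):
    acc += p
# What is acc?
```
Trace:
  acc=0
  acc=0, p=0
  acc=1, p=1
  acc=3, p=2
  acc=6, p=3
  acc=10, p=4
  acc=15, p=5
  acc=21, p=6

Final answer: 21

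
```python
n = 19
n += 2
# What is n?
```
Trace:
  n=19
  n=21

Final answer: 21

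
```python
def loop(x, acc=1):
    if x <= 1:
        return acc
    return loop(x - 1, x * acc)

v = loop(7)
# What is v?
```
Call trace:
loop(x=7, acc=1)
  loop(x=6, acc=7)
    loop(x=5, acc=42)
      loop(x=4, acc=210)
        loop(x=3, acc=840)
          loop(x=2, acc=2520)
            loop(x=1, acc=5040)
            -> return 5040
          -> return 5040
        -> return 5040
      -> return 5040
    -> return 5040
  -> return 5040
-> return 5040

Final answer: 5040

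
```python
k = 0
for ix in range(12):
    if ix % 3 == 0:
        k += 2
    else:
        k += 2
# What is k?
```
Trace:
  k=0
  k=2, ix=0
  k=4, ix=1
  k=6, ix=2
  k=8, ix=3
  k=10, ix=4
  k=12, ix=5
  k=14, ix=6
  k=16, ix=7
  k=18, ix=8
  k=20, ix=9
  k=22, ix=10
  k=24, ix=11

Final answer: 24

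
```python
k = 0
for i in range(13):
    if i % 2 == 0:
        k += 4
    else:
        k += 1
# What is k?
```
Trace:
  k=0
  k=4, i=0
  k=5, i=1
  k=9, i=2
  k=10, i=3
  k=14, i=4
  k=15, i=5
  k=19, i=6
  k=20, i=7
  k=24, i=8
  k=25, i=9
  k=29, i=10
  k=30, i=11
  k=34, i=12

Final answer: 34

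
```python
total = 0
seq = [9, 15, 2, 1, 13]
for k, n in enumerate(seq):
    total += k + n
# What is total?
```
Trace:
  total=0
  total=9, k=0, n=9
  total=25, k=1, n=15
  total=29, k=2, n=2
  total=33, k=3, n=1
  total=50, k=4, n=13

Final answer: 50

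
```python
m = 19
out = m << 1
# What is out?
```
Trace:
  m=19
  m=19, out=38

Final answer: 38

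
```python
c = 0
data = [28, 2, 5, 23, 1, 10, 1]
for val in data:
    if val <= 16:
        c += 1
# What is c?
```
Trace:
  c=0
  c=0, val=28
  c=1, val=2
  c=2, val=5
  c=2, val=23
  c=3, val=1
  c=4, val=10
  c=5, val=1

Final answer: 5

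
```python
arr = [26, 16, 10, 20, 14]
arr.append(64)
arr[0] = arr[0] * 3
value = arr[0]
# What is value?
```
Trace:
  arr=[26, 16, 10, 20, 14]
  arr=[26, 16, 10, 20, 14, 64]
  arr=[78, 16, 10, 20, 14, 64]
  arr=[78, 16, 10, 20, 14, 64], value=78

Final answer: 78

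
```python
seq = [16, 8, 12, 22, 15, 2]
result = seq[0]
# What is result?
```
Trace:
  seq=[16, 8, 12, 22, 15, 2]
  seq=[16, 8, 12, 22, 15, 2], result=16

Final answer: 16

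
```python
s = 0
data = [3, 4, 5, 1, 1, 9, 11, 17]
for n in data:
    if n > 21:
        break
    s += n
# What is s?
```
Trace:
  s=0
  s=3, n=3
  s=7, n=4
  s=12, n=5
  s=13, n=1
  s=14, n=1
  s=23, n=9
  s=34, n=11
  s=51, n=17

Final answer: 51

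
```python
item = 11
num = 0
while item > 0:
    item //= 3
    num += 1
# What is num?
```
Trace:
  item=11
  item=11, num=0
  item=3, num=1
  item=1, num=2
  item=0, num=3

Final answer: 3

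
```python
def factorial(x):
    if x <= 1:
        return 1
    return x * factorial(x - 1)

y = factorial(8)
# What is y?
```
Call trace:
factorial(x=8)
  factorial(x=7)
    factorial(x=6)
      factorial(x=5)
        factorial(x=4)
          factorial(x=3)
            factorial(x=2)
              factorial(x=1)
              -> return 1
            -> return 2
          -> return 6
        -> return 24
      -> return 120
    -> return 720
  -> return 5040
-> return 40320

Final answer: 40320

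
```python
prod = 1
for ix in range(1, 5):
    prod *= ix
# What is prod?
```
Trace:
  prod=1
  prod=1, ix=1
  prod=2, ix=2
  prod=6, ix=3
  prod=24, ix=4

Final answer: 24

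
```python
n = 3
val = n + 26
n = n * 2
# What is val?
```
Trace:
  n=3
  n=3, val=29
  n=6, val=29

Final answer: 29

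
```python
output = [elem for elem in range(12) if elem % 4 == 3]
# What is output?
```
Trace:
  elem=0
  elem=1
  elem=2
  elem=3
  elem=4
  elem=5
  elem=6
  elem=7
  elem=8
  elem=9
  elem=10
  elem=11
  output=[3, 7, 11]

Final answer: [3, 7, 11]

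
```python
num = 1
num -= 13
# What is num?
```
Trace:
  num=1
  num=-12

Final answer: -12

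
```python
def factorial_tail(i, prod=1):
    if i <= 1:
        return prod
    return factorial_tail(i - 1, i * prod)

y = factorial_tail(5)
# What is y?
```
Call trace:
factorial_tail(i=5, prod=1)
  factorial_tail(i=4, prod=5)
    factorial_tail(i=3, prod=20)
      factorial_tail(i=2, prod=60)
        factorial_tail(i=1, prod=120)
        -> return 120
      -> return 120
    -> return 120
  -> return 120
-> return 120

Final answer: 120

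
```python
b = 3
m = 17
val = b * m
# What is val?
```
Trace:
  b=3
  b=3, m=17
  b=3, m=17, val=51

Final answer: 51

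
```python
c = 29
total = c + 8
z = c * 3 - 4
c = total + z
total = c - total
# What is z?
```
Trace:
  c=29
  c=29, total=37
  c=29, total=37, z=83
  c=120, total=37, z=83
  c=120, total=83, z=83

Final answer: 83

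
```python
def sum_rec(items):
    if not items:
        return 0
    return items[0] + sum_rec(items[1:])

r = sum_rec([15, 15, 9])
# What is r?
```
Call trace:
sum_rec(items=[15, 15, 9])
  sum_rec(items=[15, 9])
    sum_rec(items=[9])
      sum_rec(items=[])
      -> return 0
    -> return 9
  -> return 24
-> return 39

Final answer: 39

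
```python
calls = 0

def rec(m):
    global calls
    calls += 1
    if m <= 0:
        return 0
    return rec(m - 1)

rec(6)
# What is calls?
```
Call trace:
rec(m=6)
  rec(m=5)
    rec(m=4)
      rec(m=3)
        rec(m=2)
          rec(m=1)
            rec(m=0)
            -> return 0
          -> return 0
        -> return 0
      -> return 0
    -> return 0
  -> return 0
-> return 0

calls is incremented once per call. rec is entered once for each m = 6, 5, 4, 3, 2, 1, 0 (the m <= 0 call returns without recursing), i.e. 6 + 1 calls.
calls = 7

Final answer: 7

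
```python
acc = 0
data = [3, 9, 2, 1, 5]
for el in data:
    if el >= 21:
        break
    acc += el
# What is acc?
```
Trace:
  acc=0
  acc=3, el=3
  acc=12, el=9
  acc=14, el=2
  acc=15, el=1
  acc=20, el=5

Final answer: 20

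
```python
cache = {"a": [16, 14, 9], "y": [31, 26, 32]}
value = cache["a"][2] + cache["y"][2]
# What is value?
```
Trace:
  cache={'a': [16, 14, 9], 'y': [31, 26, 32]}
  cache={'a': [16, 14, 9], 'y': [31, 26, 32]}, value=41

Final answer: 41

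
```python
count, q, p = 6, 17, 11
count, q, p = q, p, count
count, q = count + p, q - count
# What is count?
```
Trace:
  count=6, q=17, p=11
  count=17, q=11, p=6
  count=23, q=-6, p=6

Final answer: 23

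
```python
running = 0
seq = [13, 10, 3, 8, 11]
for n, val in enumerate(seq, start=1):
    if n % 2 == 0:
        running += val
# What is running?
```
Trace:
  running=0
  running=0, n=1, val=13
  running=10, n=2, val=10
  running=10, n=3, val=3
  running=18, n=4, val=8
  running=18, n=5, val=11

Final answer: 18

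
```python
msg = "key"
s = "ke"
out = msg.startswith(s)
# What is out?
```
Trace:
  msg='key'
  msg='key', s='ke'
  msg='key', s='ke', out=True

Final answer: True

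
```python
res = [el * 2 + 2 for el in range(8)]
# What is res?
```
Trace:
  el=0
  el=1
  el=2
  el=3
  el=4
  el=5
  el=6
  el=7
  res=[2, 4, 6, 8, 10, 12, 14, 16]

Final answer: [2, 4, 6, 8, 10, 12, 14, 16]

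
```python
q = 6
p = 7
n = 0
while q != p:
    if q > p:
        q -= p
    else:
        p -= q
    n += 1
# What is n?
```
Trace:
  q=6
  q=6, p=7
  q=6, p=7, n=0
  q=6, p=1, n=1
  q=5, p=1, n=2
  q=4, p=1, n=3
  q=3, p=1, n=4
  q=2, p=1, n=5
  q=1, p=1, n=6

Final answer: 6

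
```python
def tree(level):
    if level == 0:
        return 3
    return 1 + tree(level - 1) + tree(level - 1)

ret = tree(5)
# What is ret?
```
Call trace (a repeated sub-call is expanded the first time; later identical calls just restate its return value):
tree(level=5)
  tree(level=4)
    tree(level=3)
      tree(level=2)
        tree(level=1)
          tree(level=0)
          -> return 3
          tree(level=0)
          -> return 3
        -> return 7
        tree(level=1) -> return 7  (same call as traced above)
      -> return 15
      tree(level=2) -> return 15  (same call as traced above)
    -> return 31
    tree(level=3) -> return 31  (same call as traced above)
  -> return 63
  tree(level=4) -> return 63  (same call as traced above)
-> return 127

Final answer: 127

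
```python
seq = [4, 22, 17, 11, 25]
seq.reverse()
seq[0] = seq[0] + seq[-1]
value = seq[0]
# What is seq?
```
Trace:
  seq=[4, 22, 17, 11, 25]
  seq=[25, 11, 17, 22, 4]
  seq=[29, 11, 17, 22, 4]
  seq=[29, 11, 17, 22, 4], value=29

Final answer: [29, 11, 17, 22, 4]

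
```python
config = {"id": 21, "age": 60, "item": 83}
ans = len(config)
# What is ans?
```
Trace:
  config={'id': 21, 'age': 60, 'item': 83}
  config={'id': 21, 'age': 60, 'item': 83}, ans=3

Final answer: 3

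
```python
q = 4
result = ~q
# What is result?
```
Trace:
  q=4
  q=4, result=-5

Final answer: -5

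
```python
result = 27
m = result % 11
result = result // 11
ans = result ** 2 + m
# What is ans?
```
Trace:
  result=27
  result=27, m=5
  result=2, m=5
  result=2, m=5, ans=9

Final answer: 9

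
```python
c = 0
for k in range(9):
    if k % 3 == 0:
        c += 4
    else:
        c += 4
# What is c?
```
Trace:
  c=0
  c=4, k=0
  c=8, k=1
  c=12, k=2
  c=16, k=3
  c=20, k=4
  c=24, k=5
  c=28, k=6
  c=32, k=7
  c=36, k=8

Final answer: 36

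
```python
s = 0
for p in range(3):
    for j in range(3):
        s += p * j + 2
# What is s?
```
Trace:
  s=0
  s=2, p=0, j=0
  s=4, p=0, j=1
  s=6, p=0, j=2
  s=8, p=1, j=0
  s=11, p=1, j=1
  s=15, p=1, j=2
  s=17, p=2, j=0
  s=21, p=2, j=1
  s=27, p=2, j=2

Final answer: 27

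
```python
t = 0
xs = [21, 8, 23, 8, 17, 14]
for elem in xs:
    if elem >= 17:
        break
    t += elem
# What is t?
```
Trace:
  t=0
  t=0, elem=21

Final answer: 0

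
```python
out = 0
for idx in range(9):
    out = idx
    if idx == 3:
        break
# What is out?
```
Trace:
  out=0
  out=0, idx=0
  out=1, idx=1
  out=2, idx=2
  out=3, idx=3

Final answer: 3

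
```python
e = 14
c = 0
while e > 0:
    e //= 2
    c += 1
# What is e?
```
Trace:
  e=14
  e=14, c=0
  e=7, c=1
  e=3, c=2
  e=1, c=3
  e=0, c=4

Final answer: 0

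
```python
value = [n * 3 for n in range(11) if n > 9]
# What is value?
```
Trace:
  n=0
  n=1
  n=2
  n=3
  n=4
  n=5
  n=6
  n=7
  n=8
  n=9
  n=10
  value=[30]

Final answer: [30]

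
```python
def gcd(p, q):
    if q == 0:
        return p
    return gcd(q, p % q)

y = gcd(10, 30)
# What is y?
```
Call trace:
gcd(p=10, q=30)
  gcd(p=30, q=10)
    gcd(p=10, q=0)
    -> return 10
  -> return 10
-> return 10

Final answer: 10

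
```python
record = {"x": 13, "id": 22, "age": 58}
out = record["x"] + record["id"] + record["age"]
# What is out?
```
Trace:
  record={'x': 13, 'id': 22, 'age': 58}
  record={'x': 13, 'id': 22, 'age': 58}, out=93

Final answer: 93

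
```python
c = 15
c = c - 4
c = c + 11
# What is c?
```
Trace:
  c=15
  c=11
  c=22

Final answer: 22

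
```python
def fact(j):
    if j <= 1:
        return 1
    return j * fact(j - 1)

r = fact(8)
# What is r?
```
Call trace:
fact(j=8)
  fact(j=7)
    fact(j=6)
      fact(j=5)
        fact(j=4)
          fact(j=3)
            fact(j=2)
              fact(j=1)
              -> return 1
            -> return 2
          -> return 6
        -> return 24
      -> return 120
    -> return 720
  -> return 5040
-> return 40320

Final answer: 40320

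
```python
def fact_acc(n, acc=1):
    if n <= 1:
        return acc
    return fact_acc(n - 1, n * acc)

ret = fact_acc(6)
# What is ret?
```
Call trace:
fact_acc(n=6, acc=1)
  fact_acc(n=5, acc=6)
    fact_acc(n=4, acc=30)
      fact_acc(n=3, acc=120)
        fact_acc(n=2, acc=360)
          fact_acc(n=1, acc=720)
          -> return 720
        -> return 720
      -> return 720
    -> return 720
  -> return 720
-> return 720

Final answer: 720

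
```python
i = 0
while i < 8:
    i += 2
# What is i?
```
Trace:
  i=0
  i=2
  i=4
  i=6
  i=8

Final answer: 8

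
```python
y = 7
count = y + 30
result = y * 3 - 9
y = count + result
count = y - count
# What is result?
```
Trace:
  y=7
  y=7, count=37
  y=7, count=37, result=12
  y=49, count=37, result=12
  y=49, count=12, result=12

Final answer: 12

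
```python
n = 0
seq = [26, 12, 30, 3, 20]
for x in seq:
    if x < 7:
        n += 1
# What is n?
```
Trace:
  n=0
  n=0, x=26
  n=0, x=12
  n=0, x=30
  n=1, x=3
  n=1, x=20

Final answer: 1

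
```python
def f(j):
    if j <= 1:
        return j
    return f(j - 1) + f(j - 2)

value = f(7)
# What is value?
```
Call trace (a repeated sub-call is expanded the first time; later identical calls just restate its return value):
f(j=7)
  f(j=6)
    f(j=5)
      f(j=4)
        f(j=3)
          f(j=2)
            f(j=1)
            -> return 1
            f(j=0)
            -> return 0
          -> return 1
          f(j=1)
          -> return 1
        -> return 2
        f(j=2) -> return 1  (same call as traced above)
      -> return 3
      f(j=3) -> return 2  (same call as traced above)
    -> return 5
    f(j=4) -> return 3  (same call as traced above)
  -> return 8
  f(j=5) -> return 5  (same call as traced above)
-> return 13

Final answer: 13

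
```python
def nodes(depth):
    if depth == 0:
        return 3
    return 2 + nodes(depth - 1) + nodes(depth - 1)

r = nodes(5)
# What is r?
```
Call trace (a repeated sub-call is expanded the first time; later identical calls just restate its return value):
nodes(depth=5)
  nodes(depth=4)
    nodes(depth=3)
      nodes(depth=2)
        nodes(depth=1)
          nodes(depth=0)
          -> return 3
          nodes(depth=0)
          -> return 3
        -> return 8
        nodes(depth=1) -> return 8  (same call as traced above)
      -> return 18
      nodes(depth=2) -> return 18  (same call as traced above)
    -> return 38
    nodes(depth=3) -> return 38  (same call as traced above)
  -> return 78
  nodes(depth=4) -> return 78  (same call as traced above)
-> return 158

Final answer: 158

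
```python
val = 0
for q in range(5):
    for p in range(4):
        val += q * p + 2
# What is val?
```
Trace:
  val=0
  val=2, q=0, p=0
  val=4, q=0, p=1
  val=6, q=0, p=2
  val=8, q=0, p=3
  val=10, q=1, p=0
  val=13, q=1, p=1
  val=17, q=1, p=2
  val=22, q=1, p=3
  val=24, q=2, p=0
  val=28, q=2, p=1
  val=34, q=2, p=2
  val=42, q=2, p=3
  val=44, q=3, p=0
  val=49, q=3, p=1
  val=57, q=3, p=2
  val=68, q=3, p=3
  val=70, q=4, p=0
  val=76, q=4, p=1
  val=86, q=4, p=2
  val=100, q=4, p=3

Final answer: 100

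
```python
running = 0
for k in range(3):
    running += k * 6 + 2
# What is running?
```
Trace:
  running=0
  running=2, k=0
  running=10, k=1
  running=24, k=2

Final answer: 24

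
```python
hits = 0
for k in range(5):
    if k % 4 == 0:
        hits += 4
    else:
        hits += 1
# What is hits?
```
Trace:
  hits=0
  hits=4, k=0
  hits=5, k=1
  hits=6, k=2
  hits=7, k=3
  hits=11, k=4

Final answer: 11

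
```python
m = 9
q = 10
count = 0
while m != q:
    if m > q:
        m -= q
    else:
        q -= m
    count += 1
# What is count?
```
Trace:
  m=9
  m=9, q=10
  m=9, q=10, count=0
  m=9, q=1, count=1
  m=8, q=1, count=2
  m=7, q=1, count=3
  m=6, q=1, count=4
  m=5, q=1, count=5
  m=4, q=1, count=6
  m=3, q=1, count=7
  m=2, q=1, count=8
  m=1, q=1, count=9

Final answer: 9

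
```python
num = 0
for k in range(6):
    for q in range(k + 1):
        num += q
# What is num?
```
Trace:
  num=0
  num=0, k=0, q=0
  num=0, k=1, q=0
  num=1, k=1, q=1
  num=1, k=2, q=0
  num=2, k=2, q=1
  num=4, k=2, q=2
  num=4, k=3, q=0
  num=5, k=3, q=1
  num=7, k=3, q=2
  num=10, k=3, q=3
  num=10, k=4, q=0
  num=11, k=4, q=1
  num=13, k=4, q=2
  num=16, k=4, q=3
  num=20, k=4, q=4
  num=20, k=5, q=0
  num=21, k=5, q=1
  num=23, k=5, q=2
  num=26, k=5, q=3
  num=30, k=5, q=4
  num=35, k=5, q=5

Final answer: 35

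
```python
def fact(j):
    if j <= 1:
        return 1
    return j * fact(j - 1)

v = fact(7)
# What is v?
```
Call trace:
fact(j=7)
  fact(j=6)
    fact(j=5)
      fact(j=4)
        fact(j=3)
          fact(j=2)
            fact(j=1)
            -> return 1
          -> return 2
        -> return 6
      -> return 24
    -> return 120
  -> return 720
-> return 5040

Final answer: 5040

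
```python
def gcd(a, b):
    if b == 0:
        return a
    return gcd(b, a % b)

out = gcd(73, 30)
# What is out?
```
Call trace:
gcd(a=73, b=30)
  gcd(a=30, b=13)
    gcd(a=13, b=4)
      gcd(a=4, b=1)
        gcd(a=1, b=0)
        -> return 1
      -> return 1
    -> return 1
  -> return 1
-> return 1

Final answer: 1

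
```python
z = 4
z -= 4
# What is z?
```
Trace:
  z=4
  z=0

Final answer: 0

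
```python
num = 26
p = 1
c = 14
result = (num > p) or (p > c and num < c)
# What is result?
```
Trace:
  num=26
  num=26, p=1
  num=26, p=1, c=14
  num=26, p=1, c=14, result=True

Final answer: True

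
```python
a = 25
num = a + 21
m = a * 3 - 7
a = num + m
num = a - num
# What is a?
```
Trace:
  a=25
  a=25, num=46
  a=25, num=46, m=68
  a=114, num=46, m=68
  a=114, num=68, m=68

Final answer: 114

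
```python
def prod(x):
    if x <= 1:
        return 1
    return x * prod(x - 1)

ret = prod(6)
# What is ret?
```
Call trace:
prod(x=6)
  prod(x=5)
    prod(x=4)
      prod(x=3)
        prod(x=2)
          prod(x=1)
          -> return 1
        -> return 2
      -> return 6
    -> return 24
  -> return 120
-> return 720

Final answer: 720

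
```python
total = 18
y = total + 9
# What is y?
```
Trace:
  total=18
  total=18, y=27

Final answer: 27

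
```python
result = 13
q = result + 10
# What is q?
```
Trace:
  result=13
  result=13, q=23

Final answer: 23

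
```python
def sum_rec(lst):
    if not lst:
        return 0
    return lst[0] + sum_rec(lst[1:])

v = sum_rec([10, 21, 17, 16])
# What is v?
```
Call trace:
sum_rec(lst=[10, 21, 17, 16])
  sum_rec(lst=[21, 17, 16])
    sum_rec(lst=[17, 16])
      sum_rec(lst=[16])
        sum_rec(lst=[])
        -> return 0
      -> return 16
    -> return 33
  -> return 54
-> return 64

Final answer: 64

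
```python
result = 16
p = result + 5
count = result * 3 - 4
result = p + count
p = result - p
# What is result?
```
Trace:
  result=16
  result=16, p=21
  result=16, p=21, count=44
  result=65, p=21, count=44
  result=65, p=44, count=44

Final answer: 65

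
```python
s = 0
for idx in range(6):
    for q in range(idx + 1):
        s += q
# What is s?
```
Trace:
  s=0
  s=0, idx=0, q=0
  s=0, idx=1, q=0
  s=1, idx=1, q=1
  s=1, idx=2, q=0
  s=2, idx=2, q=1
  s=4, idx=2, q=2
  s=4, idx=3, q=0
  s=5, idx=3, q=1
  s=7, idx=3, q=2
  s=10, idx=3, q=3
  s=10, idx=4, q=0
  s=11, idx=4, q=1
  s=13, idx=4, q=2
  s=16, idx=4, q=3
  s=20, idx=4, q=4
  s=20, idx=5, q=0
  s=21, idx=5, q=1
  s=23, idx=5, q=2
  s=26, idx=5, q=3
  s=30, idx=5, q=4
  s=35, idx=5, q=5

Final answer: 35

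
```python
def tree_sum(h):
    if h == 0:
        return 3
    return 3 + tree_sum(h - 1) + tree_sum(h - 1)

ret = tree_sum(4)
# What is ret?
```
Call trace (a repeated sub-call is expanded the first time; later identical calls just restate its return value):
tree_sum(h=4)
  tree_sum(h=3)
    tree_sum(h=2)
      tree_sum(h=1)
        tree_sum(h=0)
        -> return 3
        tree_sum(h=0)
        -> return 3
      -> return 9
      tree_sum(h=1) -> return 9  (same call as traced above)
    -> return 21
    tree_sum(h=2) -> return 21  (same call as traced above)
  -> return 45
  tree_sum(h=3) -> return 45  (same call as traced above)
-> return 93

Final answer: 93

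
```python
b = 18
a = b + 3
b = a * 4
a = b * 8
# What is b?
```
Trace:
  b=18
  b=18, a=21
  b=84, a=21
  b=84, a=672

Final answer: 84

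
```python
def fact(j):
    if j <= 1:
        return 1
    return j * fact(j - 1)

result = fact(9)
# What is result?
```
Call trace:
fact(j=9)
  fact(j=8)
    fact(j=7)
      fact(j=6)
        fact(j=5)
          fact(j=4)
            fact(j=3)
              fact(j=2)
                fact(j=1)
                -> return 1
              -> return 2
            -> return 6
          -> return 24
        -> return 120
      -> return 720
    -> return 5040
  -> return 40320
-> return 362880

Final answer: 362880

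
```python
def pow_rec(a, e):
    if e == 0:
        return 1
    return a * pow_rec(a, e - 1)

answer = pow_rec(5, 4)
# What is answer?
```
Call trace:
pow_rec(a=5, e=4)
  pow_rec(a=5, e=3)
    pow_rec(a=5, e=2)
      pow_rec(a=5, e=1)
        pow_rec(a=5, e=0)
        -> return 1
      -> return 5
    -> return 25
  -> return 125
-> return 625

Final answer: 625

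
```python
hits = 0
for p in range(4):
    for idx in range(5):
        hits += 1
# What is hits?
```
Trace:
  hits=0
  hits=1, p=0, idx=0
  hits=2, p=0, idx=1
  hits=3, p=0, idx=2
  hits=4, p=0, idx=3
  hits=5, p=0, idx=4
  hits=6, p=1, idx=0
  hits=7, p=1, idx=1
  hits=8, p=1, idx=2
  hits=9, p=1, idx=3
  hits=10, p=1, idx=4
  hits=11, p=2, idx=0
  hits=12, p=2, idx=1
  hits=13, p=2, idx=2
  hits=14, p=2, idx=3
  hits=15, p=2, idx=4
  hits=16, p=3, idx=0
  hits=17, p=3, idx=1
  hits=18, p=3, idx=2
  hits=19, p=3, idx=3
  hits=20, p=3, idx=4

Final answer: 20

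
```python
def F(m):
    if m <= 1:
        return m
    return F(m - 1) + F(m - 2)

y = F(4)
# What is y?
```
Call trace (a repeated sub-call is expanded the first time; later identical calls just restate its return value):
F(m=4)
  F(m=3)
    F(m=2)
      F(m=1)
      -> return 1
      F(m=0)
      -> return 0
    -> return 1
    F(m=1)
    -> return 1
  -> return 2
  F(m=2) -> return 1  (same call as traced above)
-> return 3

Final answer: 3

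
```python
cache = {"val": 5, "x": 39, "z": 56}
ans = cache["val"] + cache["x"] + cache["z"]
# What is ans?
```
Trace:
  cache={'val': 5, 'x': 39, 'z': 56}
  cache={'val': 5, 'x': 39, 'z': 56}, ans=100

Final answer: 100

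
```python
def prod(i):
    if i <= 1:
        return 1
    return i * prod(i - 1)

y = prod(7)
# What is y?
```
Call trace:
prod(i=7)
  prod(i=6)
    prod(i=5)
      prod(i=4)
        prod(i=3)
          prod(i=2)
            prod(i=1)
            -> return 1
          -> return 2
        -> return 6
      -> return 24
    -> return 120
  -> return 720
-> return 5040

Final answer: 5040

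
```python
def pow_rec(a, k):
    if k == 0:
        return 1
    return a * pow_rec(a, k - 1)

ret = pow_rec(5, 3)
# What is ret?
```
Call trace:
pow_rec(a=5, k=3)
  pow_rec(a=5, k=2)
    pow_rec(a=5, k=1)
      pow_rec(a=5, k=0)
      -> return 1
    -> return 5
  -> return 25
-> return 125

Final answer: 125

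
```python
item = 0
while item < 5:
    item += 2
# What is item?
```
Trace:
  item=0
  item=2
  item=4
  item=6

Final answer: 6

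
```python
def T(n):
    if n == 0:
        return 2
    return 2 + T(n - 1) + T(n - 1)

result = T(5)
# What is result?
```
Call trace (a repeated sub-call is expanded the first time; later identical calls just restate its return value):
T(n=5)
  T(n=4)
    T(n=3)
      T(n=2)
        T(n=1)
          T(n=0)
          -> return 2
          T(n=0)
          -> return 2
        -> return 6
        T(n=1) -> return 6  (same call as traced above)
      -> return 14
      T(n=2) -> return 14  (same call as traced above)
    -> return 30
    T(n=3) -> return 30  (same call as traced above)
  -> return 62
  T(n=4) -> return 62  (same call as traced above)
-> return 126

Final answer: 126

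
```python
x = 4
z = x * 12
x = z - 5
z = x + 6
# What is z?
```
Trace:
  x=4
  x=4, z=48
  x=43, z=48
  x=43, z=49

Final answer: 49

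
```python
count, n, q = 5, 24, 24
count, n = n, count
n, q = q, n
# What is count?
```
Trace:
  count=5, n=24, q=24
  count=24, n=5, q=24
  count=24, n=24, q=5

Final answer: 24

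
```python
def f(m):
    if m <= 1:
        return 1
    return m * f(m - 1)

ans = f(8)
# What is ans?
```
Call trace:
f(m=8)
  f(m=7)
    f(m=6)
      f(m=5)
        f(m=4)
          f(m=3)
            f(m=2)
              f(m=1)
              -> return 1
            -> return 2
          -> return 6
        -> return 24
      -> return 120
    -> return 720
  -> return 5040
-> return 40320

Final answer: 40320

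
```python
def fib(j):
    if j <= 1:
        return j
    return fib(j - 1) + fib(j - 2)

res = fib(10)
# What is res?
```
Call trace (a repeated sub-call is expanded the first time; later identical calls just restate its return value):
fib(j=10)
  fib(j=9)
    fib(j=8)
      fib(j=7)
        fib(j=6)
          fib(j=5)
            fib(j=4)
              fib(j=3)
                fib(j=2)
                  fib(j=1)
                  -> return 1
                  fib(j=0)
                  -> return 0
                -> return 1
                fib(j=1)
                -> return 1
              -> return 2
              fib(j=2) -> return 1  (same call as traced above)
            -> return 3
            fib(j=3) -> return 2  (same call as traced above)
          -> return 5
          fib(j=4) -> return 3  (same call as traced above)
        -> return 8
        fib(j=5) -> return 5  (same call as traced above)
      -> return 13
      fib(j=6) -> return 8  (same call as traced above)
    -> return 21
    fib(j=7) -> return 13  (same call as traced above)
  -> return 34
  fib(j=8) -> return 21  (same call as traced above)
-> return 55

Final answer: 55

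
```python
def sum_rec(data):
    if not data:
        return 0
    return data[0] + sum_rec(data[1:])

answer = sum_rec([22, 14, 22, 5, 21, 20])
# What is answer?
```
Call trace:
sum_rec(data=[22, 14, 22, 5, 21, 20])
  sum_rec(data=[14, 22, 5, 21, 20])
    sum_rec(data=[22, 5, 21, 20])
      sum_rec(data=[5, 21, 20])
        sum_rec(data=[21, 20])
          sum_rec(data=[20])
            sum_rec(data=[])
            -> return 0
          -> return 20
        -> return 41
      -> return 46
    -> return 68
  -> return 82
-> return 104

Final answer: 104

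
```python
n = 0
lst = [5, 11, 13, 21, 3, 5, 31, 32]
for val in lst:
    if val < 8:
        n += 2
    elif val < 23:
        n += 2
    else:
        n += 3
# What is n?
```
Trace:
  n=0
  n=2, val=5
  n=4, val=11
  n=6, val=13
  n=8, val=21
  n=10, val=3
  n=12, val=5
  n=15, val=31
  n=18, val=32

Final answer: 18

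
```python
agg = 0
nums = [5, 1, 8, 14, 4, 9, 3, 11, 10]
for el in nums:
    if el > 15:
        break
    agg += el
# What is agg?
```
Trace:
  agg=0
  agg=5, el=5
  agg=6, el=1
  agg=14, el=8
  agg=28, el=14
  agg=32, el=4
  agg=41, el=9
  agg=44, el=3
  agg=55, el=11
  agg=65, el=10

Final answer: 65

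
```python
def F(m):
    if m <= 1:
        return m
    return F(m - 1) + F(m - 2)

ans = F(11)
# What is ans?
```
Call trace (a repeated sub-call is expanded the first time; later identical calls just restate its return value):
F(m=11)
  F(m=10)
    F(m=9)
      F(m=8)
        F(m=7)
          F(m=6)
            F(m=5)
              F(m=4)
                F(m=3)
                  F(m=2)
                    F(m=1)
                    -> return 1
                    F(m=0)
                    -> return 0
                  -> return 1
                  F(m=1)
                  -> return 1
                -> return 2
                F(m=2) -> return 1  (same call as traced above)
              -> return 3
              F(m=3) -> return 2  (same call as traced above)
            -> return 5
            F(m=4) -> return 3  (same call as traced above)
          -> return 8
          F(m=5) -> return 5  (same call as traced above)
        -> return 13
        F(m=6) -> return 8  (same call as traced above)
      -> return 21
      F(m=7) -> return 13  (same call as traced above)
    -> return 34
    F(m=8) -> return 21  (same call as traced above)
  -> return 55
  F(m=9) -> return 34  (same call as traced above)
-> return 89

Final answer: 89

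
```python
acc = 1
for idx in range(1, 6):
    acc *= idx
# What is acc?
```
Trace:
  acc=1
  acc=1, idx=1
  acc=2, idx=2
  acc=6, idx=3
  acc=24, idx=4
  acc=120, idx=5

Final answer: 120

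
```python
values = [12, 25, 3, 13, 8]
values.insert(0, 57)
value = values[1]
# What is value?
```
Trace:
  values=[12, 25, 3, 13, 8]
  values=[57, 12, 25, 3, 13, 8]
  values=[57, 12, 25, 3, 13, 8], value=12

Final answer: 12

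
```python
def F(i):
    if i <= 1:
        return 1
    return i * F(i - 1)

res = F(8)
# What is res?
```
Call trace:
F(i=8)
  F(i=7)
    F(i=6)
      F(i=5)
        F(i=4)
          F(i=3)
            F(i=2)
              F(i=1)
              -> return 1
            -> return 2
          -> return 6
        -> return 24
      -> return 120
    -> return 720
  -> return 5040
-> return 40320

Final answer: 40320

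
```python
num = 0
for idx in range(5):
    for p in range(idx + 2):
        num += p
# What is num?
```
Trace:
  num=0
  num=0, idx=0, p=0
  num=1, idx=0, p=1
  num=1, idx=1, p=0
  num=2, idx=1, p=1
  num=4, idx=1, p=2
  num=4, idx=2, p=0
  num=5, idx=2, p=1
  num=7, idx=2, p=2
  num=10, idx=2, p=3
  num=10, idx=3, p=0
  num=11, idx=3, p=1
  num=13, idx=3, p=2
  num=16, idx=3, p=3
  num=20, idx=3, p=4
  num=20, idx=4, p=0
  num=21, idx=4, p=1
  num=23, idx=4, p=2
  num=26, idx=4, p=3
  num=30, idx=4, p=4
  num=35, idx=4, p=5

Final answer: 35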